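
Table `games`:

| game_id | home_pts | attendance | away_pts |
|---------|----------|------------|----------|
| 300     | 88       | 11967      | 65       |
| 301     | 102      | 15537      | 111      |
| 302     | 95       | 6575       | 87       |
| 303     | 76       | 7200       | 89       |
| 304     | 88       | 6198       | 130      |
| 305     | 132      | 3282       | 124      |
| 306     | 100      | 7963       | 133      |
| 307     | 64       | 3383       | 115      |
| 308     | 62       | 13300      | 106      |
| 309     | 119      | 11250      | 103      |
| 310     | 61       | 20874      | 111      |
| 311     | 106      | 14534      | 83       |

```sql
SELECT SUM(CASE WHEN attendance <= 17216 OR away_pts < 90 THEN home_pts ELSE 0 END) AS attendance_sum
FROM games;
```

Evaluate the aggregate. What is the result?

1032

game_id=300: ✓ → 88
game_id=301: ✓ → 102
game_id=302: ✓ → 95
game_id=303: ✓ → 76
game_id=304: ✓ → 88
game_id=305: ✓ → 132
game_id=306: ✓ → 100
game_id=307: ✓ → 64
game_id=308: ✓ → 62
game_id=309: ✓ → 119
game_id=310: ✗
game_id=311: ✓ → 106
attendance_sum = 88 + 102 + 95 + 76 + 88 + 132 + 100 + 64 + 62 + 119 + 106 = 1032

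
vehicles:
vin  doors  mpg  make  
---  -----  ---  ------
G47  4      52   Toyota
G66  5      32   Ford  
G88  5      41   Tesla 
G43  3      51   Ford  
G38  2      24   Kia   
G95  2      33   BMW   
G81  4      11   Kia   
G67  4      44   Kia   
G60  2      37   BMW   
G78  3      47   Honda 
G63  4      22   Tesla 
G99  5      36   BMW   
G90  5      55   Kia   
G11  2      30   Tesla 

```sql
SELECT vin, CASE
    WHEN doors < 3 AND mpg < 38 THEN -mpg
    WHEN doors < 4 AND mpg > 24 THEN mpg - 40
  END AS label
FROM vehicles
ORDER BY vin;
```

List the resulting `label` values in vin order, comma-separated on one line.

vin=G11: doors < 3 AND mpg < 38 → -30
vin=G38: doors < 3 AND mpg < 38 → -24
vin=G43: doors < 4 AND mpg > 24 → 11
vin=G47: (no match → NULL) → NULL
vin=G60: doors < 3 AND mpg < 38 → -37
vin=G63: (no match → NULL) → NULL
vin=G66: (no match → NULL) → NULL
vin=G67: (no match → NULL) → NULL
vin=G78: doors < 4 AND mpg > 24 → 7
vin=G81: (no match → NULL) → NULL
vin=G88: (no match → NULL) → NULL
vin=G90: (no match → NULL) → NULL
vin=G95: doors < 3 AND mpg < 38 → -33
vin=G99: (no match → NULL) → NULL

-30, -24, 11, NULL, -37, NULL, NULL, NULL, 7, NULL, NULL, NULL, -33, NULL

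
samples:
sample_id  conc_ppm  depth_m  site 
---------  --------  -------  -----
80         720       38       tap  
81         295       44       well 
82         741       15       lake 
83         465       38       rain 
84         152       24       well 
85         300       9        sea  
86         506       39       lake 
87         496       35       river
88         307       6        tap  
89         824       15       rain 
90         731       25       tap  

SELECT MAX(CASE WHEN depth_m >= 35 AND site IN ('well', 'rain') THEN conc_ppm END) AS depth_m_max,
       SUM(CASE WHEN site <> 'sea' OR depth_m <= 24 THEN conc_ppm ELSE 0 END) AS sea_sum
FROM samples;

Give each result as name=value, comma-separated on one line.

[depth_m_max: depth_m >= 35 AND site IN ('well', 'rain')]
sample_id=80: ✗
sample_id=81: ✓ → 295
sample_id=82: ✗
sample_id=83: ✓ → 465
sample_id=84: ✗
sample_id=85: ✗
sample_id=86: ✗
sample_id=87: ✗
sample_id=88: ✗
sample_id=89: ✗
sample_id=90: ✗
depth_m_max = MAX(295, 465) = 465
—
[sea_sum: site <> 'sea' OR depth_m <= 24]
sample_id=80: ✓ → 720
sample_id=81: ✓ → 295
sample_id=82: ✓ → 741
sample_id=83: ✓ → 465
sample_id=84: ✓ → 152
sample_id=85: ✓ → 300
sample_id=86: ✓ → 506
sample_id=87: ✓ → 496
sample_id=88: ✓ → 307
sample_id=89: ✓ → 824
sample_id=90: ✓ → 731
sea_sum = 720 + 295 + 741 + 465 + 152 + 300 + 506 + 496 + 307 + 824 + 731 = 5537

depth_m_max=465, sea_sum=5537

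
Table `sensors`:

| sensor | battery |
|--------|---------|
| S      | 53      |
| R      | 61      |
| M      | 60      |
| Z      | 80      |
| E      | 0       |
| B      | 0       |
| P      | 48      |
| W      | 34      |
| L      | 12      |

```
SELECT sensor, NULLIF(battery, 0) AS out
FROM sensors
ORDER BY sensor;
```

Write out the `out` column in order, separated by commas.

sensor=B: battery=0 vs 0: equal → NULL
sensor=E: battery=0 vs 0: equal → NULL
sensor=L: battery=12 vs 0: differ → 12
sensor=M: battery=60 vs 0: differ → 60
sensor=P: battery=48 vs 0: differ → 48
sensor=R: battery=61 vs 0: differ → 61
sensor=S: battery=53 vs 0: differ → 53
sensor=W: battery=34 vs 0: differ → 34
sensor=Z: battery=80 vs 0: differ → 80

NULL, NULL, 12, 60, 48, 61, 53, 34, 80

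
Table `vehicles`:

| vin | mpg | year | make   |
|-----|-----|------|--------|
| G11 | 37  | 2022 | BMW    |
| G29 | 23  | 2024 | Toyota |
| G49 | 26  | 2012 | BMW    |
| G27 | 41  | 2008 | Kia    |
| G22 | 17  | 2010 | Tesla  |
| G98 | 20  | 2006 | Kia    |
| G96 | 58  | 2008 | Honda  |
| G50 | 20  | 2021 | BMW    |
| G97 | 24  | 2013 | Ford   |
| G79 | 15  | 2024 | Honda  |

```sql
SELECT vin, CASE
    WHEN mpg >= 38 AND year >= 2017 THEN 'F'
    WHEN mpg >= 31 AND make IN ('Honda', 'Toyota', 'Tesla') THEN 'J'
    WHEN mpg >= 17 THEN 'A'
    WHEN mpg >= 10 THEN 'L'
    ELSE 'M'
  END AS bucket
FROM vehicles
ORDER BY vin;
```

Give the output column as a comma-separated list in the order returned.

vin=G11: mpg >= 17 → A
vin=G22: mpg >= 17 → A
vin=G27: mpg >= 17 → A
vin=G29: mpg >= 17 → A
vin=G49: mpg >= 17 → A
vin=G50: mpg >= 17 → A
vin=G79: mpg >= 10 → L
vin=G96: mpg >= 31 AND make IN ('Honda', 'Toyota', 'Tesla') → J
vin=G97: mpg >= 17 → A
vin=G98: mpg >= 17 → A

A, A, A, A, A, A, L, J, A, A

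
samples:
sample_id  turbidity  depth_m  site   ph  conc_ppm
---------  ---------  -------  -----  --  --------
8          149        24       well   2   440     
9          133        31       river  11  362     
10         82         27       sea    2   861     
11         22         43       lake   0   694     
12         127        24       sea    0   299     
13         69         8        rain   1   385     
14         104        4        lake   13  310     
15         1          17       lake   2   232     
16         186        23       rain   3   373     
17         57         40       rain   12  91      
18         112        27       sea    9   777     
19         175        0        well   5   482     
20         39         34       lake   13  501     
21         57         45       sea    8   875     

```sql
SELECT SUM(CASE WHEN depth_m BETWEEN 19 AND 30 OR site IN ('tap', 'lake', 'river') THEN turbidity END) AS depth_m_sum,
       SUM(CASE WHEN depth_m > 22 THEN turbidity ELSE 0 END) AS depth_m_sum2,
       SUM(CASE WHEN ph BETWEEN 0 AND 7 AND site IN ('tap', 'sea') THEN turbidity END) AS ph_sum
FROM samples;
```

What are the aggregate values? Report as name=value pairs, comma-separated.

depth_m_sum=955, depth_m_sum2=964, ph_sum=209

[depth_m_sum: depth_m BETWEEN 19 AND 30 OR site IN ('tap', 'lake', 'river')]
sample_id=8: ✓ → 149
sample_id=9: ✓ → 133
sample_id=10: ✓ → 82
sample_id=11: ✓ → 22
sample_id=12: ✓ → 127
sample_id=13: ✗
sample_id=14: ✓ → 104
sample_id=15: ✓ → 1
sample_id=16: ✓ → 186
sample_id=17: ✗
sample_id=18: ✓ → 112
sample_id=19: ✗
sample_id=20: ✓ → 39
sample_id=21: ✗
depth_m_sum = 149 + 133 + 82 + 22 + 127 + 104 + 1 + 186 + 112 + 39 = 955
—
[depth_m_sum2: depth_m > 22]
sample_id=8: ✓ → 149
sample_id=9: ✓ → 133
sample_id=10: ✓ → 82
sample_id=11: ✓ → 22
sample_id=12: ✓ → 127
sample_id=13: ✗
sample_id=14: ✗
sample_id=15: ✗
sample_id=16: ✓ → 186
sample_id=17: ✓ → 57
sample_id=18: ✓ → 112
sample_id=19: ✗
sample_id=20: ✓ → 39
sample_id=21: ✓ → 57
depth_m_sum2 = 149 + 133 + 82 + 22 + 127 + 186 + 57 + 112 + 39 + 57 = 964
—
[ph_sum: ph BETWEEN 0 AND 7 AND site IN ('tap', 'sea')]
sample_id=8: ✗
sample_id=9: ✗
sample_id=10: ✓ → 82
sample_id=11: ✗
sample_id=12: ✓ → 127
sample_id=13: ✗
sample_id=14: ✗
sample_id=15: ✗
sample_id=16: ✗
sample_id=17: ✗
sample_id=18: ✗
sample_id=19: ✗
sample_id=20: ✗
sample_id=21: ✗
ph_sum = 82 + 127 = 209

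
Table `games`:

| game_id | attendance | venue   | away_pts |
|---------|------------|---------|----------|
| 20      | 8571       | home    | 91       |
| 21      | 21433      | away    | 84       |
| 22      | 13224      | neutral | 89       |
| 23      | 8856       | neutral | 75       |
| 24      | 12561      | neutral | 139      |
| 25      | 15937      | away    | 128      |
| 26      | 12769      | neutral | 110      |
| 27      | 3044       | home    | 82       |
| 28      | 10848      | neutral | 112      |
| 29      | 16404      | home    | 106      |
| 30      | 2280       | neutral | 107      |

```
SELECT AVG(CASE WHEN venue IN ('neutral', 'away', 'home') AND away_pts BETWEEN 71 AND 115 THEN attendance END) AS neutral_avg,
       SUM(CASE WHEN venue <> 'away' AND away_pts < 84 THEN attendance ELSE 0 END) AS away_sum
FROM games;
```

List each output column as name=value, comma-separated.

[neutral_avg: venue IN ('neutral', 'away', 'home') AND away_pts BETWEEN 71 AND 115]
game_id=20: ✓ → 8571
game_id=21: ✓ → 21433
game_id=22: ✓ → 13224
game_id=23: ✓ → 8856
game_id=24: ✗
game_id=25: ✗
game_id=26: ✓ → 12769
game_id=27: ✓ → 3044
game_id=28: ✓ → 10848
game_id=29: ✓ → 16404
game_id=30: ✓ → 2280
neutral_avg = (8571 + 21433 + 13224 + 8856 + 12769 + 3044 + 10848 + 16404 + 2280) / 9 = 10825.4444444444
—
[away_sum: venue <> 'away' AND away_pts < 84]
game_id=20: ✗
game_id=21: ✗
game_id=22: ✗
game_id=23: ✓ → 8856
game_id=24: ✗
game_id=25: ✗
game_id=26: ✗
game_id=27: ✓ → 3044
game_id=28: ✗
game_id=29: ✗
game_id=30: ✗
away_sum = 8856 + 3044 = 11900

neutral_avg=10825.4444444444, away_sum=11900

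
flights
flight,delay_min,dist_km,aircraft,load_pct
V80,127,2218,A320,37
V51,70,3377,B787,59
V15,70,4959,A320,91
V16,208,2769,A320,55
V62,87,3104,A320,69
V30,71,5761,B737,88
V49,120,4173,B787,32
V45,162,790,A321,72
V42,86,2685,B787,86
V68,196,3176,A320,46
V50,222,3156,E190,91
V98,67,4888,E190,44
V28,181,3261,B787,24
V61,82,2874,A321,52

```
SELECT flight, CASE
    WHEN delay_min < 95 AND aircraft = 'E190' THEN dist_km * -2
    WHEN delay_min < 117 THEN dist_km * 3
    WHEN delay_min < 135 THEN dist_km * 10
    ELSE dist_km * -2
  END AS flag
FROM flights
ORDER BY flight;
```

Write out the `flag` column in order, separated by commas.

flight=V15: delay_min < 117 → 14877
flight=V16: ELSE → -5538
flight=V28: ELSE → -6522
flight=V30: delay_min < 117 → 17283
flight=V42: delay_min < 117 → 8055
flight=V45: ELSE → -1580
flight=V49: delay_min < 135 → 41730
flight=V50: ELSE → -6312
flight=V51: delay_min < 117 → 10131
flight=V61: delay_min < 117 → 8622
flight=V62: delay_min < 117 → 9312
flight=V68: ELSE → -6352
flight=V80: delay_min < 135 → 22180
flight=V98: delay_min < 95 AND aircraft = 'E190' → -9776

14877, -5538, -6522, 17283, 8055, -1580, 41730, -6312, 10131, 8622, 9312, -6352, 22180, -9776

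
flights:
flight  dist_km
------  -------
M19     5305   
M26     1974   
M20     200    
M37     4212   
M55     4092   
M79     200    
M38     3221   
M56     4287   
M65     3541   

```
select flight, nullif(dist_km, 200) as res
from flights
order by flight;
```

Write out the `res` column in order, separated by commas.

5305, NULL, 1974, 4212, 3221, 4092, 4287, 3541, NULL

flight=M19: dist_km=5305 vs 200: differ → 5305
flight=M20: dist_km=200 vs 200: equal → NULL
flight=M26: dist_km=1974 vs 200: differ → 1974
flight=M37: dist_km=4212 vs 200: differ → 4212
flight=M38: dist_km=3221 vs 200: differ → 3221
flight=M55: dist_km=4092 vs 200: differ → 4092
flight=M56: dist_km=4287 vs 200: differ → 4287
flight=M65: dist_km=3541 vs 200: differ → 3541
flight=M79: dist_km=200 vs 200: equal → NULL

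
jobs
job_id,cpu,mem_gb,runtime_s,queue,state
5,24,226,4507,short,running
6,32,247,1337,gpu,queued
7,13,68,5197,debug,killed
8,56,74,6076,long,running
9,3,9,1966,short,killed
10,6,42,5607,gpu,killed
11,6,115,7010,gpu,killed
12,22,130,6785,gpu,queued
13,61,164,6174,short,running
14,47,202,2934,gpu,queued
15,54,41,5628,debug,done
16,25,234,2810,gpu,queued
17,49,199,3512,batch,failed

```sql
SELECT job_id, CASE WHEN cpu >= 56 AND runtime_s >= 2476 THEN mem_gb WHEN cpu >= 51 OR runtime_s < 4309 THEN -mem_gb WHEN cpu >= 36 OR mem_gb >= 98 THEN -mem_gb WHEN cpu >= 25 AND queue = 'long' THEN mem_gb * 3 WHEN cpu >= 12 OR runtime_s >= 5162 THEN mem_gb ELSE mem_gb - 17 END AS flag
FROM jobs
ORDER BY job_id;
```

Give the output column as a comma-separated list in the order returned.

job_id=5: cpu >= 36 OR mem_gb >= 98 → -226
job_id=6: cpu >= 51 OR runtime_s < 4309 → -247
job_id=7: cpu >= 12 OR runtime_s >= 5162 → 68
job_id=8: cpu >= 56 AND runtime_s >= 2476 → 74
job_id=9: cpu >= 51 OR runtime_s < 4309 → -9
job_id=10: cpu >= 12 OR runtime_s >= 5162 → 42
job_id=11: cpu >= 36 OR mem_gb >= 98 → -115
job_id=12: cpu >= 36 OR mem_gb >= 98 → -130
job_id=13: cpu >= 56 AND runtime_s >= 2476 → 164
job_id=14: cpu >= 51 OR runtime_s < 4309 → -202
job_id=15: cpu >= 51 OR runtime_s < 4309 → -41
job_id=16: cpu >= 51 OR runtime_s < 4309 → -234
job_id=17: cpu >= 51 OR runtime_s < 4309 → -199

-226, -247, 68, 74, -9, 42, -115, -130, 164, -202, -41, -234, -199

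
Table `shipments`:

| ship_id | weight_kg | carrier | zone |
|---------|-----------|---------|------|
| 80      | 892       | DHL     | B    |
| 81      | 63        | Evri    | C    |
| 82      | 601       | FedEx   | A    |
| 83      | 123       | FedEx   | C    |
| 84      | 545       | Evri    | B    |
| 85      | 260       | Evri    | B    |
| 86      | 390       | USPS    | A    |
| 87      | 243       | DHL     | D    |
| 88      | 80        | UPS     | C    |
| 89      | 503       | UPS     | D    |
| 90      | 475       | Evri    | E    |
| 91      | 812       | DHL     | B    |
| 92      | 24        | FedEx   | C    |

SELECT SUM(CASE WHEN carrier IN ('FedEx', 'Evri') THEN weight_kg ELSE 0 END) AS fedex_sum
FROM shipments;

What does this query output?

2091

ship_id=80: ✗
ship_id=81: ✓ → 63
ship_id=82: ✓ → 601
ship_id=83: ✓ → 123
ship_id=84: ✓ → 545
ship_id=85: ✓ → 260
ship_id=86: ✗
ship_id=87: ✗
ship_id=88: ✗
ship_id=89: ✗
ship_id=90: ✓ → 475
ship_id=91: ✗
ship_id=92: ✓ → 24
fedex_sum = 63 + 601 + 123 + 545 + 260 + 475 + 24 = 2091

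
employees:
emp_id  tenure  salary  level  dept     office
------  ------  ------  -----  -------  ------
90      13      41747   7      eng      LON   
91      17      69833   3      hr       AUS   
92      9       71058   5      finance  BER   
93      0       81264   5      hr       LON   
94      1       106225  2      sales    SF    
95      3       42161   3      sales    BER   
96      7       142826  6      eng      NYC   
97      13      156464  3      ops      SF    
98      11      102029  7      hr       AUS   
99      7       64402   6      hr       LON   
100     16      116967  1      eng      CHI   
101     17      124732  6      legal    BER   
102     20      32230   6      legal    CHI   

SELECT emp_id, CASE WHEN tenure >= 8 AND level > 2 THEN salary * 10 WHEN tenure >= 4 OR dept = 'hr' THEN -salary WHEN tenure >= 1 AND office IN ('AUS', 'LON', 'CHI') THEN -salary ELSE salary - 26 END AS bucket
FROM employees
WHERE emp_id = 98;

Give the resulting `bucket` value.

emp_id = 98: tenure=11, salary=102029, level=7, dept=hr, office=AUS.
tenure >= 8 AND level > 2 → true → 1020290

1020290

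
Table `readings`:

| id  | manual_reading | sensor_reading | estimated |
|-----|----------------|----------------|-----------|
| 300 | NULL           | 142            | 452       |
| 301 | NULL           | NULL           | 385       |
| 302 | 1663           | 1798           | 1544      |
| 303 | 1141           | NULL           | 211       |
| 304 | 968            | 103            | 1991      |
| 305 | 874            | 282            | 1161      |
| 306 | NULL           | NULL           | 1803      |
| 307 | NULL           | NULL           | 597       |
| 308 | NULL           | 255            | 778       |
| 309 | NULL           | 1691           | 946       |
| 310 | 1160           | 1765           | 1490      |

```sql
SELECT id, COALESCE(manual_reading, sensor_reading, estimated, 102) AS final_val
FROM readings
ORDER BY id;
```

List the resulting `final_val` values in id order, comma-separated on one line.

id=300: manual_reading=NULL, sensor_reading=142 → 142
id=301: manual_reading=NULL, sensor_reading=NULL, estimated=385 → 385
id=302: manual_reading=1663 → 1663
id=303: manual_reading=1141 → 1141
id=304: manual_reading=968 → 968
id=305: manual_reading=874 → 874
id=306: manual_reading=NULL, sensor_reading=NULL, estimated=1803 → 1803
id=307: manual_reading=NULL, sensor_reading=NULL, estimated=597 → 597
id=308: manual_reading=NULL, sensor_reading=255 → 255
id=309: manual_reading=NULL, sensor_reading=1691 → 1691
id=310: manual_reading=1160 → 1160

142, 385, 1663, 1141, 968, 874, 1803, 597, 255, 1691, 1160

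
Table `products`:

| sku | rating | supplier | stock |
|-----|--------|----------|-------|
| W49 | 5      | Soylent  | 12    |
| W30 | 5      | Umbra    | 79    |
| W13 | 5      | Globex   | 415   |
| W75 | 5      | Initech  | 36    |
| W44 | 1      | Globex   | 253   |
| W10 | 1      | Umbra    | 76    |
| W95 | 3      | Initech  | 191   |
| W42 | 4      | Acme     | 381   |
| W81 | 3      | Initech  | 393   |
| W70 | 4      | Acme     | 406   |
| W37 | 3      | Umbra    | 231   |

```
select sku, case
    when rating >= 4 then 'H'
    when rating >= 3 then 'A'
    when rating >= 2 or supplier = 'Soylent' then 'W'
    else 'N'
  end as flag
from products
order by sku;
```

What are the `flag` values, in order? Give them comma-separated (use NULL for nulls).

sku=W10: ELSE → N
sku=W13: rating >= 4 → H
sku=W30: rating >= 4 → H
sku=W37: rating >= 3 → A
sku=W42: rating >= 4 → H
sku=W44: ELSE → N
sku=W49: rating >= 4 → H
sku=W70: rating >= 4 → H
sku=W75: rating >= 4 → H
sku=W81: rating >= 3 → A
sku=W95: rating >= 3 → A

N, H, H, A, H, N, H, H, H, A, A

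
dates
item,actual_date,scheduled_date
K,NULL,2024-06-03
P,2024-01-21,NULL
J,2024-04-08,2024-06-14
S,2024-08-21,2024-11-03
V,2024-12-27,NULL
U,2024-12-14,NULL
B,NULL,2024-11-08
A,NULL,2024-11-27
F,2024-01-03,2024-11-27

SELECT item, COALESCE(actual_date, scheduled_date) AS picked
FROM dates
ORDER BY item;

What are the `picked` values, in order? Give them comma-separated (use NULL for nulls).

2024-11-27, 2024-11-08, 2024-01-03, 2024-04-08, 2024-06-03, 2024-01-21, 2024-08-21, 2024-12-14, 2024-12-27

item=A: actual_date=NULL, scheduled_date=2024-11-27 → 2024-11-27
item=B: actual_date=NULL, scheduled_date=2024-11-08 → 2024-11-08
item=F: actual_date=2024-01-03 → 2024-01-03
item=J: actual_date=2024-04-08 → 2024-04-08
item=K: actual_date=NULL, scheduled_date=2024-06-03 → 2024-06-03
item=P: actual_date=2024-01-21 → 2024-01-21
item=S: actual_date=2024-08-21 → 2024-08-21
item=U: actual_date=2024-12-14 → 2024-12-14
item=V: actual_date=2024-12-27 → 2024-12-27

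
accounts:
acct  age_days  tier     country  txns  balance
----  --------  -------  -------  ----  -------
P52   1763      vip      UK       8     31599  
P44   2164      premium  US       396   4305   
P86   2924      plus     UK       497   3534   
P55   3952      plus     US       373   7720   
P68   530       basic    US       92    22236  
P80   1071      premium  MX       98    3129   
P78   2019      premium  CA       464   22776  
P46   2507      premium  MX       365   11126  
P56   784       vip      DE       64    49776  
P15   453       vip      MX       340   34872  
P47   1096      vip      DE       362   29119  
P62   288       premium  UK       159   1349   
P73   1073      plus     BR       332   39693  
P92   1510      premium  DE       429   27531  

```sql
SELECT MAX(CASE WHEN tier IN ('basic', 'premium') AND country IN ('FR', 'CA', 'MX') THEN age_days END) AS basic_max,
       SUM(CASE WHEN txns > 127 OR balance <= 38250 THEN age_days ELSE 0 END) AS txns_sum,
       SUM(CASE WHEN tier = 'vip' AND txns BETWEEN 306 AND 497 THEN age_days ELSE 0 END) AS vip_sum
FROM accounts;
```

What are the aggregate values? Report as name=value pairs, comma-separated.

basic_max=2507, txns_sum=21350, vip_sum=1549

[basic_max: tier IN ('basic', 'premium') AND country IN ('FR', 'CA', 'MX')]
acct=P52: ✗
acct=P44: ✗
acct=P86: ✗
acct=P55: ✗
acct=P68: ✗
acct=P80: ✓ → 1071
acct=P78: ✓ → 2019
acct=P46: ✓ → 2507
acct=P56: ✗
acct=P15: ✗
acct=P47: ✗
acct=P62: ✗
acct=P73: ✗
acct=P92: ✗
basic_max = MAX(1071, 2019, 2507) = 2507
—
[txns_sum: txns > 127 OR balance <= 38250]
acct=P52: ✓ → 1763
acct=P44: ✓ → 2164
acct=P86: ✓ → 2924
acct=P55: ✓ → 3952
acct=P68: ✓ → 530
acct=P80: ✓ → 1071
acct=P78: ✓ → 2019
acct=P46: ✓ → 2507
acct=P56: ✗
acct=P15: ✓ → 453
acct=P47: ✓ → 1096
acct=P62: ✓ → 288
acct=P73: ✓ → 1073
acct=P92: ✓ → 1510
txns_sum = 1763 + 2164 + 2924 + 3952 + 530 + 1071 + 2019 + 2507 + 453 + 1096 + 288 + 1073 + 1510 = 21350
—
[vip_sum: tier = 'vip' AND txns BETWEEN 306 AND 497]
acct=P52: ✗
acct=P44: ✗
acct=P86: ✗
acct=P55: ✗
acct=P68: ✗
acct=P80: ✗
acct=P78: ✗
acct=P46: ✗
acct=P56: ✗
acct=P15: ✓ → 453
acct=P47: ✓ → 1096
acct=P62: ✗
acct=P73: ✗
acct=P92: ✗
vip_sum = 453 + 1096 = 1549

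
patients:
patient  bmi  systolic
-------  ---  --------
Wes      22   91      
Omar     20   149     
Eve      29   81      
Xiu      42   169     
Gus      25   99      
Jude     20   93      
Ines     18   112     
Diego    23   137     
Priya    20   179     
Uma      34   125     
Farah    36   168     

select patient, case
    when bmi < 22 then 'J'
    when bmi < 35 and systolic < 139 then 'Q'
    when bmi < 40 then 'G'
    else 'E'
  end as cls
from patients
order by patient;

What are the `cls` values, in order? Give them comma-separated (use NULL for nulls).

patient=Diego: bmi < 35 and systolic < 139 → Q
patient=Eve: bmi < 35 and systolic < 139 → Q
patient=Farah: bmi < 40 → G
patient=Gus: bmi < 35 and systolic < 139 → Q
patient=Ines: bmi < 22 → J
patient=Jude: bmi < 22 → J
patient=Omar: bmi < 22 → J
patient=Priya: bmi < 22 → J
patient=Uma: bmi < 35 and systolic < 139 → Q
patient=Wes: bmi < 35 and systolic < 139 → Q
patient=Xiu: ELSE → E

Q, Q, G, Q, J, J, J, J, Q, Q, E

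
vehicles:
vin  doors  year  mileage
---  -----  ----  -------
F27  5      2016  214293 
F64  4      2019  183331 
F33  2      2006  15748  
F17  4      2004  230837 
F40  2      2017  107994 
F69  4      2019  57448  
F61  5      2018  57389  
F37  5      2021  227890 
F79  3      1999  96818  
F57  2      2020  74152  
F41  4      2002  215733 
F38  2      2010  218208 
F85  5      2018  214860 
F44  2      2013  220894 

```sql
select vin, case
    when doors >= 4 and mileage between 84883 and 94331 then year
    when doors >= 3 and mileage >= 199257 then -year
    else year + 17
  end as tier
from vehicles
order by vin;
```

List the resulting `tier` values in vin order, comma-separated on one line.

-2004, -2016, 2023, -2021, 2027, 2034, -2002, 2030, 2037, 2035, 2036, 2036, 2016, -2018

vin=F17: doors >= 3 and mileage >= 199257 → -2004
vin=F27: doors >= 3 and mileage >= 199257 → -2016
vin=F33: ELSE → 2023
vin=F37: doors >= 3 and mileage >= 199257 → -2021
vin=F38: ELSE → 2027
vin=F40: ELSE → 2034
vin=F41: doors >= 3 and mileage >= 199257 → -2002
vin=F44: ELSE → 2030
vin=F57: ELSE → 2037
vin=F61: ELSE → 2035
vin=F64: ELSE → 2036
vin=F69: ELSE → 2036
vin=F79: ELSE → 2016
vin=F85: doors >= 3 and mileage >= 199257 → -2018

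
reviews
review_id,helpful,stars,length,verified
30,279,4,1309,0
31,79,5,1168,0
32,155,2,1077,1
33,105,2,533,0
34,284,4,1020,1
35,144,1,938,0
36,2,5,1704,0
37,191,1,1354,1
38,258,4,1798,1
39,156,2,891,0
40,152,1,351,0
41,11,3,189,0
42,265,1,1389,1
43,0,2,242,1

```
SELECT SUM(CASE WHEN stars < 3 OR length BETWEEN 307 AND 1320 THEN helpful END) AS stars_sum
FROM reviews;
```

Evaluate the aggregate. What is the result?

1810

review_id=30: ✓ → 279
review_id=31: ✓ → 79
review_id=32: ✓ → 155
review_id=33: ✓ → 105
review_id=34: ✓ → 284
review_id=35: ✓ → 144
review_id=36: ✗
review_id=37: ✓ → 191
review_id=38: ✗
review_id=39: ✓ → 156
review_id=40: ✓ → 152
review_id=41: ✗
review_id=42: ✓ → 265
review_id=43: ✓ → 0
stars_sum = 279 + 79 + 155 + 105 + 284 + 144 + 191 + 156 + 152 + 265 = 1810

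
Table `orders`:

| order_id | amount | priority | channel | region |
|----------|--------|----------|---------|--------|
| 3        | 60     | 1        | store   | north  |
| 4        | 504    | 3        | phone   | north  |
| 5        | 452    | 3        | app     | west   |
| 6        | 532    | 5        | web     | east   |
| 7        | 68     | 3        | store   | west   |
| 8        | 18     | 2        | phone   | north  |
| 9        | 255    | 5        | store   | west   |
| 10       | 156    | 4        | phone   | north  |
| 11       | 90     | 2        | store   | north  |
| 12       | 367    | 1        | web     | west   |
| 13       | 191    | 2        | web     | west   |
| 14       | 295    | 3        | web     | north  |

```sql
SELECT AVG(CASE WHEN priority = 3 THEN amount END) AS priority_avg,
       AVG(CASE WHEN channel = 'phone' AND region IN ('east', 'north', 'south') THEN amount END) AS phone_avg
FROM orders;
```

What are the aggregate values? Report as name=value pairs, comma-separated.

[priority_avg: priority = 3]
order_id=3: ✗
order_id=4: ✓ → 504
order_id=5: ✓ → 452
order_id=6: ✗
order_id=7: ✓ → 68
order_id=8: ✗
order_id=9: ✗
order_id=10: ✗
order_id=11: ✗
order_id=12: ✗
order_id=13: ✗
order_id=14: ✓ → 295
priority_avg = (504 + 452 + 68 + 295) / 4 = 329.75
—
[phone_avg: channel = 'phone' AND region IN ('east', 'north', 'south')]
order_id=3: ✗
order_id=4: ✓ → 504
order_id=5: ✗
order_id=6: ✗
order_id=7: ✗
order_id=8: ✓ → 18
order_id=9: ✗
order_id=10: ✓ → 156
order_id=11: ✗
order_id=12: ✗
order_id=13: ✗
order_id=14: ✗
phone_avg = (504 + 18 + 156) / 3 = 226

priority_avg=329.75, phone_avg=226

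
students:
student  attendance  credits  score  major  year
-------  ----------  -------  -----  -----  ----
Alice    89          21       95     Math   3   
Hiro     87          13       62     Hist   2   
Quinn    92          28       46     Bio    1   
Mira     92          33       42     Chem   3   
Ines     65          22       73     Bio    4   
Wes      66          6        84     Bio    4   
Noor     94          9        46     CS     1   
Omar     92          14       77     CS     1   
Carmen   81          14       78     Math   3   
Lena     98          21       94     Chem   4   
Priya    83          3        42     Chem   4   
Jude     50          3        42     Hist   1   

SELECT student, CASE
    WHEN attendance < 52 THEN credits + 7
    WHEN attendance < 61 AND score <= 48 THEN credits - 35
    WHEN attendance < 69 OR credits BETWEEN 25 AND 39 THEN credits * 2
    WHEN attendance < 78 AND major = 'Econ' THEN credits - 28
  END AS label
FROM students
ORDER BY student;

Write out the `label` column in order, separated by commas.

NULL, NULL, NULL, 44, 10, NULL, 66, NULL, NULL, NULL, 56, 12

student=Alice: (no match → NULL) → NULL
student=Carmen: (no match → NULL) → NULL
student=Hiro: (no match → NULL) → NULL
student=Ines: attendance < 69 OR credits BETWEEN 25 AND 39 → 44
student=Jude: attendance < 52 → 10
student=Lena: (no match → NULL) → NULL
student=Mira: attendance < 69 OR credits BETWEEN 25 AND 39 → 66
student=Noor: (no match → NULL) → NULL
student=Omar: (no match → NULL) → NULL
student=Priya: (no match → NULL) → NULL
student=Quinn: attendance < 69 OR credits BETWEEN 25 AND 39 → 56
student=Wes: attendance < 69 OR credits BETWEEN 25 AND 39 → 12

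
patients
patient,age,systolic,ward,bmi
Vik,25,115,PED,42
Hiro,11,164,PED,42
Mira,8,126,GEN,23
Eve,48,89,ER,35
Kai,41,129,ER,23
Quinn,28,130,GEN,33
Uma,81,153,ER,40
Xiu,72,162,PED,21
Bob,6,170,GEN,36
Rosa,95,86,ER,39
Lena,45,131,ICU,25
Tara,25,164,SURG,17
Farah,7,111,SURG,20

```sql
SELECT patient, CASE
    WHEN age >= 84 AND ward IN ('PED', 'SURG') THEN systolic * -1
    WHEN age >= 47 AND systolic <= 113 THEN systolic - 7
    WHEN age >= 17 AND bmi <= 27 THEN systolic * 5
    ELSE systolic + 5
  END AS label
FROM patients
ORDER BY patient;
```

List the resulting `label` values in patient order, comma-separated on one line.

patient=Bob: ELSE → 175
patient=Eve: age >= 47 AND systolic <= 113 → 82
patient=Farah: ELSE → 116
patient=Hiro: ELSE → 169
patient=Kai: age >= 17 AND bmi <= 27 → 645
patient=Lena: age >= 17 AND bmi <= 27 → 655
patient=Mira: ELSE → 131
patient=Quinn: ELSE → 135
patient=Rosa: age >= 47 AND systolic <= 113 → 79
patient=Tara: age >= 17 AND bmi <= 27 → 820
patient=Uma: ELSE → 158
patient=Vik: ELSE → 120
patient=Xiu: age >= 17 AND bmi <= 27 → 810

175, 82, 116, 169, 645, 655, 131, 135, 79, 820, 158, 120, 810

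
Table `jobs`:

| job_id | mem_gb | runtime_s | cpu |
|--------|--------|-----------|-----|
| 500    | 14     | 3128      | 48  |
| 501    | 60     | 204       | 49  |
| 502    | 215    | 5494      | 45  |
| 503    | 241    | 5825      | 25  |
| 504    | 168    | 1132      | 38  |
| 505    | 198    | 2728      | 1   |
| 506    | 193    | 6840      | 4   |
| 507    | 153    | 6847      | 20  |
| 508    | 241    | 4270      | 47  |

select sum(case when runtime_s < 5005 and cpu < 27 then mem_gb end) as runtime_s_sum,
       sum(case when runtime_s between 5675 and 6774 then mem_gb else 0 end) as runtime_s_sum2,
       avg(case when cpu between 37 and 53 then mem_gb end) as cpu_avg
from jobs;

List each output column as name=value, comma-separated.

[runtime_s_sum: runtime_s < 5005 and cpu < 27]
job_id=500: ✗
job_id=501: ✗
job_id=502: ✗
job_id=503: ✗
job_id=504: ✗
job_id=505: ✓ → 198
job_id=506: ✗
job_id=507: ✗
job_id=508: ✗
runtime_s_sum = 198
—
[runtime_s_sum2: runtime_s between 5675 and 6774]
job_id=500: ✗
job_id=501: ✗
job_id=502: ✗
job_id=503: ✓ → 241
job_id=504: ✗
job_id=505: ✗
job_id=506: ✗
job_id=507: ✗
job_id=508: ✗
runtime_s_sum2 = 241
—
[cpu_avg: cpu between 37 and 53]
job_id=500: ✓ → 14
job_id=501: ✓ → 60
job_id=502: ✓ → 215
job_id=503: ✗
job_id=504: ✓ → 168
job_id=505: ✗
job_id=506: ✗
job_id=507: ✗
job_id=508: ✓ → 241
cpu_avg = (14 + 60 + 215 + 168 + 241) / 5 = 139.6

runtime_s_sum=198, runtime_s_sum2=241, cpu_avg=139.6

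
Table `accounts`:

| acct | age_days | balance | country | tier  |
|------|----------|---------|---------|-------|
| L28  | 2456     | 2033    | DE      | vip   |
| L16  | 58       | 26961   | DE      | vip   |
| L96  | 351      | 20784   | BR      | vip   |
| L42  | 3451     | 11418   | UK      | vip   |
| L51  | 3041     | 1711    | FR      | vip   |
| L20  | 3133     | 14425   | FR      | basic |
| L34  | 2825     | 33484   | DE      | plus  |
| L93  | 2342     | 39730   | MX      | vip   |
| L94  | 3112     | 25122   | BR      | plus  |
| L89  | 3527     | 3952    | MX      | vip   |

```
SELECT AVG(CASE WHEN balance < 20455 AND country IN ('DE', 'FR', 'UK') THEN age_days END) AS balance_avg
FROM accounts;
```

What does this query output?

acct=L28: ✓ → 2456
acct=L16: ✗
acct=L96: ✗
acct=L42: ✓ → 3451
acct=L51: ✓ → 3041
acct=L20: ✓ → 3133
acct=L34: ✗
acct=L93: ✗
acct=L94: ✗
acct=L89: ✗
balance_avg = (2456 + 3451 + 3041 + 3133) / 4 = 3020.25

3020.25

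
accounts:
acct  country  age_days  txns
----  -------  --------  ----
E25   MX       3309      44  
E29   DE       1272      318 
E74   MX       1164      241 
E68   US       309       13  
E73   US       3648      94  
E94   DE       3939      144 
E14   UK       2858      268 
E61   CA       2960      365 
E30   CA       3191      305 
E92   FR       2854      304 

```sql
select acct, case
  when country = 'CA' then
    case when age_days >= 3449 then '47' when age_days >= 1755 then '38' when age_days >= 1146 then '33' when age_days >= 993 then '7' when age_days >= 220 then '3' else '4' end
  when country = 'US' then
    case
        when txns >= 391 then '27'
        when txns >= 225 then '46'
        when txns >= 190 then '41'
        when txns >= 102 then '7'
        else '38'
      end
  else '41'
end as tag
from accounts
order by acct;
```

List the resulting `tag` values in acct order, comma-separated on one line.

acct=E14: country='UK' → outer ELSE → 41
acct=E25: country='MX' → outer ELSE → 41
acct=E29: country='DE' → outer ELSE → 41
acct=E30: country='CA' → inner[age_days >= 1755] → 38
acct=E61: country='CA' → inner[age_days >= 1755] → 38
acct=E68: country='US' → inner[ELSE] → 38
acct=E73: country='US' → inner[ELSE] → 38
acct=E74: country='MX' → outer ELSE → 41
acct=E92: country='FR' → outer ELSE → 41
acct=E94: country='DE' → outer ELSE → 41

41, 41, 41, 38, 38, 38, 38, 41, 41, 41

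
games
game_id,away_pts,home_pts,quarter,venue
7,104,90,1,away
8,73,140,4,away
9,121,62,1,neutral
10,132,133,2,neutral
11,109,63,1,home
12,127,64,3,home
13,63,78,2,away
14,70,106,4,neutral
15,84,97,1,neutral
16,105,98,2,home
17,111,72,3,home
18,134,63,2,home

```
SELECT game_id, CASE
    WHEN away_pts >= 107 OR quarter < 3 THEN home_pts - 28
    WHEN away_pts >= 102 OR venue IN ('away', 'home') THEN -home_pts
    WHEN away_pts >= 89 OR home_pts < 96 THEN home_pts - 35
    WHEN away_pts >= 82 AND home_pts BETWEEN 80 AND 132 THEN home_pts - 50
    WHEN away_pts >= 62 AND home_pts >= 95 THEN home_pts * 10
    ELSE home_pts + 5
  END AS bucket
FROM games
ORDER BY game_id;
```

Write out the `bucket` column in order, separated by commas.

game_id=7: away_pts >= 107 OR quarter < 3 → 62
game_id=8: away_pts >= 102 OR venue IN ('away', 'home') → -140
game_id=9: away_pts >= 107 OR quarter < 3 → 34
game_id=10: away_pts >= 107 OR quarter < 3 → 105
game_id=11: away_pts >= 107 OR quarter < 3 → 35
game_id=12: away_pts >= 107 OR quarter < 3 → 36
game_id=13: away_pts >= 107 OR quarter < 3 → 50
game_id=14: away_pts >= 62 AND home_pts >= 95 → 1060
game_id=15: away_pts >= 107 OR quarter < 3 → 69
game_id=16: away_pts >= 107 OR quarter < 3 → 70
game_id=17: away_pts >= 107 OR quarter < 3 → 44
game_id=18: away_pts >= 107 OR quarter < 3 → 35

62, -140, 34, 105, 35, 36, 50, 1060, 69, 70, 44, 35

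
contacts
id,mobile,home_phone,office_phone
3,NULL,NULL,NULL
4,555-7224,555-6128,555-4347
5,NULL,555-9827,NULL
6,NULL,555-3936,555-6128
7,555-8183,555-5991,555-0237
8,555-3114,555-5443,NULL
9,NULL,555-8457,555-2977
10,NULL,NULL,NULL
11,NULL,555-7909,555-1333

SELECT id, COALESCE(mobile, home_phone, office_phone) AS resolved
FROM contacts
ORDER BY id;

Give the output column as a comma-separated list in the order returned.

NULL, 555-7224, 555-9827, 555-3936, 555-8183, 555-3114, 555-8457, NULL, 555-7909

id=3: mobile=NULL, home_phone=NULL, office_phone=NULL (all NULL) → NULL
id=4: mobile=555-7224 → 555-7224
id=5: mobile=NULL, home_phone=555-9827 → 555-9827
id=6: mobile=NULL, home_phone=555-3936 → 555-3936
id=7: mobile=555-8183 → 555-8183
id=8: mobile=555-3114 → 555-3114
id=9: mobile=NULL, home_phone=555-8457 → 555-8457
id=10: mobile=NULL, home_phone=NULL, office_phone=NULL (all NULL) → NULL
id=11: mobile=NULL, home_phone=555-7909 → 555-7909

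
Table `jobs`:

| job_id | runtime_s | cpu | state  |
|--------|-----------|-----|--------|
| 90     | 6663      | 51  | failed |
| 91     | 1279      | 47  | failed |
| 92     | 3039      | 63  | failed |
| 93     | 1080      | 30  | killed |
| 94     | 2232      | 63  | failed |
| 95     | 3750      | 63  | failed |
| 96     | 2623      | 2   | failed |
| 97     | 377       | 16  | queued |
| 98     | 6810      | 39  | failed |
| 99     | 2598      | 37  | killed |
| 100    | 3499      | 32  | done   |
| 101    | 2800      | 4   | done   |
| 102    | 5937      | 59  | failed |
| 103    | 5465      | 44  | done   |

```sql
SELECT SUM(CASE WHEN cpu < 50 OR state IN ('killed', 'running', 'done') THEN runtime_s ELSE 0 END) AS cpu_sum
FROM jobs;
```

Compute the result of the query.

job_id=90: ✗
job_id=91: ✓ → 1279
job_id=92: ✗
job_id=93: ✓ → 1080
job_id=94: ✗
job_id=95: ✗
job_id=96: ✓ → 2623
job_id=97: ✓ → 377
job_id=98: ✓ → 6810
job_id=99: ✓ → 2598
job_id=100: ✓ → 3499
job_id=101: ✓ → 2800
job_id=102: ✗
job_id=103: ✓ → 5465
cpu_sum = 1279 + 1080 + 2623 + 377 + 6810 + 2598 + 3499 + 2800 + 5465 = 26531

26531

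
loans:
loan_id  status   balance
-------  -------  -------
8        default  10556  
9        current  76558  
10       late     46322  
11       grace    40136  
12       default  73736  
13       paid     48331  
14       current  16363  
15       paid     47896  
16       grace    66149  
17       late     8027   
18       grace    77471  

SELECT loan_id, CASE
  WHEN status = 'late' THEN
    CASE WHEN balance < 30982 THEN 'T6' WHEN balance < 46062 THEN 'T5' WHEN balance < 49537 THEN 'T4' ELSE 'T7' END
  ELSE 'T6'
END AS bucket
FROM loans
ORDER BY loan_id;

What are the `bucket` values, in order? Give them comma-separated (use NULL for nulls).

T6, T6, T4, T6, T6, T6, T6, T6, T6, T6, T6

loan_id=8: status='default' → outer ELSE → T6
loan_id=9: status='current' → outer ELSE → T6
loan_id=10: status='late' → inner[balance < 49537] → T4
loan_id=11: status='grace' → outer ELSE → T6
loan_id=12: status='default' → outer ELSE → T6
loan_id=13: status='paid' → outer ELSE → T6
loan_id=14: status='current' → outer ELSE → T6
loan_id=15: status='paid' → outer ELSE → T6
loan_id=16: status='grace' → outer ELSE → T6
loan_id=17: status='late' → inner[balance < 30982] → T6
loan_id=18: status='grace' → outer ELSE → T6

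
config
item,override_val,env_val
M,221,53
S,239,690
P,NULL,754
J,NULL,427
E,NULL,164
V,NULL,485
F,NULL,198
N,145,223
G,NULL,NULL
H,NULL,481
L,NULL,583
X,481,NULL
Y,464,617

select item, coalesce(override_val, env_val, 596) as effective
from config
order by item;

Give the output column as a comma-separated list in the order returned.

164, 198, 596, 481, 427, 583, 221, 145, 754, 239, 485, 481, 464

item=E: override_val=NULL, env_val=164 → 164
item=F: override_val=NULL, env_val=198 → 198
item=G: override_val=NULL, env_val=NULL, → literal 596 → 596
item=H: override_val=NULL, env_val=481 → 481
item=J: override_val=NULL, env_val=427 → 427
item=L: override_val=NULL, env_val=583 → 583
item=M: override_val=221 → 221
item=N: override_val=145 → 145
item=P: override_val=NULL, env_val=754 → 754
item=S: override_val=239 → 239
item=V: override_val=NULL, env_val=485 → 485
item=X: override_val=481 → 481
item=Y: override_val=464 → 464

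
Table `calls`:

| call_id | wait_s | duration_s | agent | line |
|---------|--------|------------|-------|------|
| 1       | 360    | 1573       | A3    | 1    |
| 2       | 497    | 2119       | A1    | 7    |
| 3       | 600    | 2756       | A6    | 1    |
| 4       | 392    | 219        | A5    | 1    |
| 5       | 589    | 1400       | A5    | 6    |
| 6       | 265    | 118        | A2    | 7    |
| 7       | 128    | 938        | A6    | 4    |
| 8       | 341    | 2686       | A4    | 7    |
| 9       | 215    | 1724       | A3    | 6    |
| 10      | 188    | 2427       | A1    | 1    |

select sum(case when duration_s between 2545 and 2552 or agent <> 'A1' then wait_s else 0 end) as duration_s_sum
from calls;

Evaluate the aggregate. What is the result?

call_id=1: ✓ → 360
call_id=2: ✗
call_id=3: ✓ → 600
call_id=4: ✓ → 392
call_id=5: ✓ → 589
call_id=6: ✓ → 265
call_id=7: ✓ → 128
call_id=8: ✓ → 341
call_id=9: ✓ → 215
call_id=10: ✗
duration_s_sum = 360 + 600 + 392 + 589 + 265 + 128 + 341 + 215 = 2890

2890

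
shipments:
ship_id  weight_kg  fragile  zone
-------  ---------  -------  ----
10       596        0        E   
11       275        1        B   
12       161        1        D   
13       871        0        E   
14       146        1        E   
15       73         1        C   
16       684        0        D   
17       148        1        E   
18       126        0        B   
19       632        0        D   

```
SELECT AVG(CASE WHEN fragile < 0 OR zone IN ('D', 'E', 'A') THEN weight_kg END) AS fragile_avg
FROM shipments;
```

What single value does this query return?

ship_id=10: ✓ → 596
ship_id=11: ✗
ship_id=12: ✓ → 161
ship_id=13: ✓ → 871
ship_id=14: ✓ → 146
ship_id=15: ✗
ship_id=16: ✓ → 684
ship_id=17: ✓ → 148
ship_id=18: ✗
ship_id=19: ✓ → 632
fragile_avg = (596 + 161 + 871 + 146 + 684 + 148 + 632) / 7 = 462.5714285714

462.5714285714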